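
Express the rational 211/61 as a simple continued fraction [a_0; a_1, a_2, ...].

Run the Euclidean algorithm on 211 and 61; the successive quotients are the partial quotients a_0, a_1, ... (each step inverts the fractional part left over by the previous one):
  211 = 3*61 + 28, so a_0 = 3.
  61 = 2*28 + 5, so a_1 = 2.
  28 = 5*5 + 3, so a_2 = 5.
  5 = 1*3 + 2, so a_3 = 1.
  3 = 1*2 + 1, so a_4 = 1.
  2 = 2*1 + 0, so a_5 = 2.
The remainder reaches 0 after 6 divisions, so the expansion has 6 partial quotients, read off in order.

[3; 2, 5, 1, 1, 2]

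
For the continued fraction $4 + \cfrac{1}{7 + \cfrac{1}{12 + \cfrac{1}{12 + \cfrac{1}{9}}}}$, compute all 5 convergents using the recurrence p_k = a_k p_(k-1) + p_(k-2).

Using the convergent recurrence p_i = a_i*p_{i-1} + p_{i-2}, q_i = a_i*q_{i-1} + q_{i-2} with p_{-2}=0, p_{-1}=1, q_{-2}=1, q_{-1}=0:
  i=0: a_0=4, p_0 = 4*1 + 0 = 4, q_0 = 4*0 + 1 = 1.
  i=1: a_1=7, p_1 = 7*4 + 1 = 29, q_1 = 7*1 + 0 = 7.
  i=2: a_2=12, p_2 = 12*29 + 4 = 352, q_2 = 12*7 + 1 = 85.
  i=3: a_3=12, p_3 = 12*352 + 29 = 4253, q_3 = 12*85 + 7 = 1027.
  i=4: a_4=9, p_4 = 9*4253 + 352 = 38629, q_4 = 9*1027 + 85 = 9328.

4/1, 29/7, 352/85, 4253/1027, 38629/9328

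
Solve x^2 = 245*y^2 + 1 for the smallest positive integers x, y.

First expand sqrt(245) as a continued fraction. With x_i = (sqrt(245) + m_i)/d_i and (m_0, d_0) = (0, 1): a_0 = floor(sqrt(245)) = 15, since 15^2 = 225 <= 245 < 256 = 16^2.
Iterate m_{i+1} = d_i*a_i - m_i, d_{i+1} = (245 - m_{i+1}^2)/d_i, a_{i+1} = floor((a_0 + m_{i+1})/d_{i+1}):
  m_1 = 1*15 - 0 = 15, d_1 = (245 - 15^2)/1 = 20/1 = 20, a_1 = floor((15 + 15)/20) = 1.
  m_2 = 20*1 - 15 = 5, d_2 = (245 - 5^2)/20 = 220/20 = 11, a_2 = floor((15 + 5)/11) = 1.
  m_3 = 11*1 - 5 = 6, d_3 = (245 - 6^2)/11 = 209/11 = 19, a_3 = floor((15 + 6)/19) = 1.
  m_4 = 19*1 - 6 = 13, d_4 = (245 - 13^2)/19 = 76/19 = 4, a_4 = floor((15 + 13)/4) = 7.
  m_5 = 4*7 - 13 = 15, d_5 = (245 - 15^2)/4 = 20/4 = 5, a_5 = floor((15 + 15)/5) = 6.
  m_6 = 5*6 - 15 = 15, d_6 = (245 - 15^2)/5 = 20/5 = 4, a_6 = floor((15 + 15)/4) = 7.
  m_7 = 4*7 - 15 = 13, d_7 = (245 - 13^2)/4 = 76/4 = 19, a_7 = floor((15 + 13)/19) = 1.
  m_8 = 19*1 - 13 = 6, d_8 = (245 - 6^2)/19 = 209/19 = 11, a_8 = floor((15 + 6)/11) = 1.
  m_9 = 11*1 - 6 = 5, d_9 = (245 - 5^2)/11 = 220/11 = 20, a_9 = floor((15 + 5)/20) = 1.
  m_10 = 20*1 - 5 = 15, d_10 = (245 - 15^2)/20 = 20/20 = 1, a_10 = floor((15 + 15)/1) = 30.
  m_11 = 1*30 - 15 = 15, d_11 = (245 - 15^2)/1 = 20/1 = 20: (m_11, d_11) = (m_1, d_1) = (15, 20), so from here the quotients repeat a_1, ..., a_10; the period length is 10.
So sqrt(245) = [15; (1, 1, 1, 7, 6, 7, 1, 1, 1, 30)] with period length k = 10.
k is even, so the fundamental solution of x^2 - 245y^2 = 1 is (p_{k-1}, q_{k-1}) = (p_9, q_9); compute convergents through index 9.
Convergents (p_i = a_i*p_{i-1} + p_{i-2}, q_i = a_i*q_{i-1} + q_{i-2} with p_{-2}=0, p_{-1}=1, q_{-2}=1, q_{-1}=0):
  i=0: a_0=15, p_0 = 15*1 + 0 = 15, q_0 = 15*0 + 1 = 1.
  i=1: a_1=1, p_1 = 1*15 + 1 = 16, q_1 = 1*1 + 0 = 1.
  i=2: a_2=1, p_2 = 1*16 + 15 = 31, q_2 = 1*1 + 1 = 2.
  i=3: a_3=1, p_3 = 1*31 + 16 = 47, q_3 = 1*2 + 1 = 3.
  i=4: a_4=7, p_4 = 7*47 + 31 = 360, q_4 = 7*3 + 2 = 23.
  i=5: a_5=6, p_5 = 6*360 + 47 = 2207, q_5 = 6*23 + 3 = 141.
  i=6: a_6=7, p_6 = 7*2207 + 360 = 15809, q_6 = 7*141 + 23 = 1010.
  i=7: a_7=1, p_7 = 1*15809 + 2207 = 18016, q_7 = 1*1010 + 141 = 1151.
  i=8: a_8=1, p_8 = 1*18016 + 15809 = 33825, q_8 = 1*1151 + 1010 = 2161.
  i=9: a_9=1, p_9 = 1*33825 + 18016 = 51841, q_9 = 1*2161 + 1151 = 3312.
Check: 51841^2 - 245*3312^2 = 2687489281 - 2687489280 = 1, so (x, y) = (51841, 3312) solves the equation, and by the theorem it is the least positive solution.

(x, y) = (51841, 3312)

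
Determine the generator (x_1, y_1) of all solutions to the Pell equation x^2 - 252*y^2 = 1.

First expand sqrt(252) as a continued fraction. With x_i = (sqrt(252) + m_i)/d_i and (m_0, d_0) = (0, 1): a_0 = floor(sqrt(252)) = 15, since 15^2 = 225 <= 252 < 256 = 16^2.
Iterate m_{i+1} = d_i*a_i - m_i, d_{i+1} = (252 - m_{i+1}^2)/d_i, a_{i+1} = floor((a_0 + m_{i+1})/d_{i+1}):
  m_1 = 1*15 - 0 = 15, d_1 = (252 - 15^2)/1 = 27/1 = 27, a_1 = floor((15 + 15)/27) = 1.
  m_2 = 27*1 - 15 = 12, d_2 = (252 - 12^2)/27 = 108/27 = 4, a_2 = floor((15 + 12)/4) = 6.
  m_3 = 4*6 - 12 = 12, d_3 = (252 - 12^2)/4 = 108/4 = 27, a_3 = floor((15 + 12)/27) = 1.
  m_4 = 27*1 - 12 = 15, d_4 = (252 - 15^2)/27 = 27/27 = 1, a_4 = floor((15 + 15)/1) = 30.
  m_5 = 1*30 - 15 = 15, d_5 = (252 - 15^2)/1 = 27/1 = 27: (m_5, d_5) = (m_1, d_1) = (15, 27), so from here the quotients repeat a_1, ..., a_4; the period length is 4.
So sqrt(252) = [15; (1, 6, 1, 30)] with period length k = 4.
k is even, so the fundamental solution of x^2 - 252y^2 = 1 is (p_{k-1}, q_{k-1}) = (p_3, q_3); compute convergents through index 3.
Convergents (p_i = a_i*p_{i-1} + p_{i-2}, q_i = a_i*q_{i-1} + q_{i-2} with p_{-2}=0, p_{-1}=1, q_{-2}=1, q_{-1}=0):
  i=0: a_0=15, p_0 = 15*1 + 0 = 15, q_0 = 15*0 + 1 = 1.
  i=1: a_1=1, p_1 = 1*15 + 1 = 16, q_1 = 1*1 + 0 = 1.
  i=2: a_2=6, p_2 = 6*16 + 15 = 111, q_2 = 6*1 + 1 = 7.
  i=3: a_3=1, p_3 = 1*111 + 16 = 127, q_3 = 1*7 + 1 = 8.
Check: 127^2 - 252*8^2 = 16129 - 16128 = 1, so (x, y) = (127, 8) solves the equation, and by the theorem it is the least positive solution.

(x, y) = (127, 8)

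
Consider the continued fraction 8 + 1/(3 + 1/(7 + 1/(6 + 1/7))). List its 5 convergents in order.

8/1, 25/3, 183/22, 1123/135, 8044/967

Using the convergent recurrence p_i = a_i*p_{i-1} + p_{i-2}, q_i = a_i*q_{i-1} + q_{i-2} with p_{-2}=0, p_{-1}=1, q_{-2}=1, q_{-1}=0:
  i=0: a_0=8, p_0 = 8*1 + 0 = 8, q_0 = 8*0 + 1 = 1.
  i=1: a_1=3, p_1 = 3*8 + 1 = 25, q_1 = 3*1 + 0 = 3.
  i=2: a_2=7, p_2 = 7*25 + 8 = 183, q_2 = 7*3 + 1 = 22.
  i=3: a_3=6, p_3 = 6*183 + 25 = 1123, q_3 = 6*22 + 3 = 135.
  i=4: a_4=7, p_4 = 7*1123 + 183 = 8044, q_4 = 7*135 + 22 = 967.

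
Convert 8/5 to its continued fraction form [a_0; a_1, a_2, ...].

[1; 1, 1, 2]

Run the Euclidean algorithm on 8 and 5; the successive quotients are the partial quotients a_0, a_1, ... (each step inverts the fractional part left over by the previous one):
  8 = 1*5 + 3, so a_0 = 1.
  5 = 1*3 + 2, so a_1 = 1.
  3 = 1*2 + 1, so a_2 = 1.
  2 = 2*1 + 0, so a_3 = 2.
The remainder reaches 0 after 4 divisions, so the expansion has 4 partial quotients, read off in order.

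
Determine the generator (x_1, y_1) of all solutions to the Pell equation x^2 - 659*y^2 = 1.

(x, y) = (5930, 231)

First expand sqrt(659) as a continued fraction. With x_i = (sqrt(659) + m_i)/d_i and (m_0, d_0) = (0, 1): a_0 = floor(sqrt(659)) = 25, since 25^2 = 625 <= 659 < 676 = 26^2.
Iterate m_{i+1} = d_i*a_i - m_i, d_{i+1} = (659 - m_{i+1}^2)/d_i, a_{i+1} = floor((a_0 + m_{i+1})/d_{i+1}):
  m_1 = 1*25 - 0 = 25, d_1 = (659 - 25^2)/1 = 34/1 = 34, a_1 = floor((25 + 25)/34) = 1.
  m_2 = 34*1 - 25 = 9, d_2 = (659 - 9^2)/34 = 578/34 = 17, a_2 = floor((25 + 9)/17) = 2.
  m_3 = 17*2 - 9 = 25, d_3 = (659 - 25^2)/17 = 34/17 = 2, a_3 = floor((25 + 25)/2) = 25.
  m_4 = 2*25 - 25 = 25, d_4 = (659 - 25^2)/2 = 34/2 = 17, a_4 = floor((25 + 25)/17) = 2.
  m_5 = 17*2 - 25 = 9, d_5 = (659 - 9^2)/17 = 578/17 = 34, a_5 = floor((25 + 9)/34) = 1.
  m_6 = 34*1 - 9 = 25, d_6 = (659 - 25^2)/34 = 34/34 = 1, a_6 = floor((25 + 25)/1) = 50.
  m_7 = 1*50 - 25 = 25, d_7 = (659 - 25^2)/1 = 34/1 = 34: (m_7, d_7) = (m_1, d_1) = (25, 34), so from here the quotients repeat a_1, ..., a_6; the period length is 6.
So sqrt(659) = [25; (1, 2, 25, 2, 1, 50)] with period length k = 6.
k is even, so the fundamental solution of x^2 - 659y^2 = 1 is (p_{k-1}, q_{k-1}) = (p_5, q_5); compute convergents through index 5.
Convergents (p_i = a_i*p_{i-1} + p_{i-2}, q_i = a_i*q_{i-1} + q_{i-2} with p_{-2}=0, p_{-1}=1, q_{-2}=1, q_{-1}=0):
  i=0: a_0=25, p_0 = 25*1 + 0 = 25, q_0 = 25*0 + 1 = 1.
  i=1: a_1=1, p_1 = 1*25 + 1 = 26, q_1 = 1*1 + 0 = 1.
  i=2: a_2=2, p_2 = 2*26 + 25 = 77, q_2 = 2*1 + 1 = 3.
  i=3: a_3=25, p_3 = 25*77 + 26 = 1951, q_3 = 25*3 + 1 = 76.
  i=4: a_4=2, p_4 = 2*1951 + 77 = 3979, q_4 = 2*76 + 3 = 155.
  i=5: a_5=1, p_5 = 1*3979 + 1951 = 5930, q_5 = 1*155 + 76 = 231.
Check: 5930^2 - 659*231^2 = 35164900 - 35164899 = 1, so (x, y) = (5930, 231) solves the equation, and by the theorem it is the least positive solution.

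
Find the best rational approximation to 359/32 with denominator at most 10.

Expand x = 359/32 as a continued fraction with the Euclidean algorithm:
  359 = 11*32 + 7, so a_0 = 11.
  32 = 4*7 + 4, so a_1 = 4.
  7 = 1*4 + 3, so a_2 = 1.
  4 = 1*3 + 1, so a_3 = 1.
  3 = 3*1 + 0, so a_4 = 3.
so x = [11; 4, 1, 1, 3].
Convergents (p_i = a_i*p_{i-1} + p_{i-2}, q_i = a_i*q_{i-1} + q_{i-2} with p_{-2}=0, p_{-1}=1, q_{-2}=1, q_{-1}=0), until the denominator exceeds 10:
  i=0: a_0=11, p_0 = 11*1 + 0 = 11, q_0 = 11*0 + 1 = 1.
  i=1: a_1=4, p_1 = 4*11 + 1 = 45, q_1 = 4*1 + 0 = 4.
  i=2: a_2=1, p_2 = 1*45 + 11 = 56, q_2 = 1*4 + 1 = 5.
  i=3: a_3=1, p_3 = 1*56 + 45 = 101, q_3 = 1*5 + 4 = 9.
  i=4: a_4=3, p_4 = 3*101 + 56 = 359, q_4 = 3*9 + 5 = 32.
q_4 = 32 > 10, so the last convergent with denominator <= 10 is p_3/q_3 = 101/9.
The closest fraction with denominator <= 10 is either p_3/q_3 or the intermediate fraction (k*p_3 + p_2)/(k*q_3 + q_2) with the largest k >= 1 whose denominator stays <= 10; these approach x as k grows, and every other convergent or intermediate fraction in range is farther away.
Largest k: floor((10 - q_2)/q_3) = floor((10 - 5)/9) = 0.
Since k = 0, no intermediate fraction beyond p_3/q_3 has denominator <= 10, so the convergent 101/9 is the closest (its error is |359*9 - 101*32|/(32*9) = 1/288).

101/9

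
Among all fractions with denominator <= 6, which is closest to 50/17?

3/1

Expand x = 50/17 as a continued fraction with the Euclidean algorithm:
  50 = 2*17 + 16, so a_0 = 2.
  17 = 1*16 + 1, so a_1 = 1.
  16 = 16*1 + 0, so a_2 = 16.
so x = [2; 1, 16].
Convergents (p_i = a_i*p_{i-1} + p_{i-2}, q_i = a_i*q_{i-1} + q_{i-2} with p_{-2}=0, p_{-1}=1, q_{-2}=1, q_{-1}=0), until the denominator exceeds 6:
  i=0: a_0=2, p_0 = 2*1 + 0 = 2, q_0 = 2*0 + 1 = 1.
  i=1: a_1=1, p_1 = 1*2 + 1 = 3, q_1 = 1*1 + 0 = 1.
  i=2: a_2=16, p_2 = 16*3 + 2 = 50, q_2 = 16*1 + 1 = 17.
q_2 = 17 > 6, so the last convergent with denominator <= 6 is p_1/q_1 = 3/1.
The closest fraction with denominator <= 6 is either p_1/q_1 or the intermediate fraction (k*p_1 + p_0)/(k*q_1 + q_0) with the largest k >= 1 whose denominator stays <= 6; these approach x as k grows, and every other convergent or intermediate fraction in range is farther away.
Largest k: floor((6 - q_0)/q_1) = floor((6 - 1)/1) = 5.
That gives (5*3 + 2)/(5*1 + 1) = 17/6.
Compare the errors: |x - 3/1| = |50*1 - 3*17|/(17*1) = 1/17, and |x - 17/6| = |50*6 - 17*17|/(17*6) = 11/102.
Cross-multiplying, 1*102 = 102 < 187 = 11*17, so 1/17 is smaller: the convergent 3/1 is closer to x than 17/6.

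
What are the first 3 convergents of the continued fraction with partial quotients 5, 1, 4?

5/1, 6/1, 29/5

Using the convergent recurrence p_i = a_i*p_{i-1} + p_{i-2}, q_i = a_i*q_{i-1} + q_{i-2} with p_{-2}=0, p_{-1}=1, q_{-2}=1, q_{-1}=0:
  i=0: a_0=5, p_0 = 5*1 + 0 = 5, q_0 = 5*0 + 1 = 1.
  i=1: a_1=1, p_1 = 1*5 + 1 = 6, q_1 = 1*1 + 0 = 1.
  i=2: a_2=4, p_2 = 4*6 + 5 = 29, q_2 = 4*1 + 1 = 5.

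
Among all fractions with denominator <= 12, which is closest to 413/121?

Expand x = 413/121 as a continued fraction with the Euclidean algorithm:
  413 = 3*121 + 50, so a_0 = 3.
  121 = 2*50 + 21, so a_1 = 2.
  50 = 2*21 + 8, so a_2 = 2.
  21 = 2*8 + 5, so a_3 = 2.
  8 = 1*5 + 3, so a_4 = 1.
  5 = 1*3 + 2, so a_5 = 1.
  3 = 1*2 + 1, so a_6 = 1.
  2 = 2*1 + 0, so a_7 = 2.
so x = [3; 2, 2, 2, 1, 1, 1, 2].
Convergents (p_i = a_i*p_{i-1} + p_{i-2}, q_i = a_i*q_{i-1} + q_{i-2} with p_{-2}=0, p_{-1}=1, q_{-2}=1, q_{-1}=0), until the denominator exceeds 12:
  i=0: a_0=3, p_0 = 3*1 + 0 = 3, q_0 = 3*0 + 1 = 1.
  i=1: a_1=2, p_1 = 2*3 + 1 = 7, q_1 = 2*1 + 0 = 2.
  i=2: a_2=2, p_2 = 2*7 + 3 = 17, q_2 = 2*2 + 1 = 5.
  i=3: a_3=2, p_3 = 2*17 + 7 = 41, q_3 = 2*5 + 2 = 12.
  i=4: a_4=1, p_4 = 1*41 + 17 = 58, q_4 = 1*12 + 5 = 17.
q_4 = 17 > 12, so the last convergent with denominator <= 12 is p_3/q_3 = 41/12.
The closest fraction with denominator <= 12 is either p_3/q_3 or the intermediate fraction (k*p_3 + p_2)/(k*q_3 + q_2) with the largest k >= 1 whose denominator stays <= 12; these approach x as k grows, and every other convergent or intermediate fraction in range is farther away.
Largest k: floor((12 - q_2)/q_3) = floor((12 - 5)/12) = 0.
Since k = 0, no intermediate fraction beyond p_3/q_3 has denominator <= 12, so the convergent 41/12 is the closest (its error is |413*12 - 41*121|/(121*12) = 5/1452).

41/12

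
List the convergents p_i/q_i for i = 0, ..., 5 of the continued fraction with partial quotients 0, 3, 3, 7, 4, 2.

Using the convergent recurrence p_i = a_i*p_{i-1} + p_{i-2}, q_i = a_i*q_{i-1} + q_{i-2} with p_{-2}=0, p_{-1}=1, q_{-2}=1, q_{-1}=0:
  i=0: a_0=0, p_0 = 0*1 + 0 = 0, q_0 = 0*0 + 1 = 1.
  i=1: a_1=3, p_1 = 3*0 + 1 = 1, q_1 = 3*1 + 0 = 3.
  i=2: a_2=3, p_2 = 3*1 + 0 = 3, q_2 = 3*3 + 1 = 10.
  i=3: a_3=7, p_3 = 7*3 + 1 = 22, q_3 = 7*10 + 3 = 73.
  i=4: a_4=4, p_4 = 4*22 + 3 = 91, q_4 = 4*73 + 10 = 302.
  i=5: a_5=2, p_5 = 2*91 + 22 = 204, q_5 = 2*302 + 73 = 677.

0/1, 1/3, 3/10, 22/73, 91/302, 204/677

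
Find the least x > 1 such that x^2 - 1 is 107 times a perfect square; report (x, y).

First expand sqrt(107) as a continued fraction. With x_i = (sqrt(107) + m_i)/d_i and (m_0, d_0) = (0, 1): a_0 = floor(sqrt(107)) = 10, since 10^2 = 100 <= 107 < 121 = 11^2.
Iterate m_{i+1} = d_i*a_i - m_i, d_{i+1} = (107 - m_{i+1}^2)/d_i, a_{i+1} = floor((a_0 + m_{i+1})/d_{i+1}):
  m_1 = 1*10 - 0 = 10, d_1 = (107 - 10^2)/1 = 7/1 = 7, a_1 = floor((10 + 10)/7) = 2.
  m_2 = 7*2 - 10 = 4, d_2 = (107 - 4^2)/7 = 91/7 = 13, a_2 = floor((10 + 4)/13) = 1.
  m_3 = 13*1 - 4 = 9, d_3 = (107 - 9^2)/13 = 26/13 = 2, a_3 = floor((10 + 9)/2) = 9.
  m_4 = 2*9 - 9 = 9, d_4 = (107 - 9^2)/2 = 26/2 = 13, a_4 = floor((10 + 9)/13) = 1.
  m_5 = 13*1 - 9 = 4, d_5 = (107 - 4^2)/13 = 91/13 = 7, a_5 = floor((10 + 4)/7) = 2.
  m_6 = 7*2 - 4 = 10, d_6 = (107 - 10^2)/7 = 7/7 = 1, a_6 = floor((10 + 10)/1) = 20.
  m_7 = 1*20 - 10 = 10, d_7 = (107 - 10^2)/1 = 7/1 = 7: (m_7, d_7) = (m_1, d_1) = (10, 7), so from here the quotients repeat a_1, ..., a_6; the period length is 6.
So sqrt(107) = [10; (2, 1, 9, 1, 2, 20)] with period length k = 6.
k is even, so the fundamental solution of x^2 - 107y^2 = 1 is (p_{k-1}, q_{k-1}) = (p_5, q_5); compute convergents through index 5.
Convergents (p_i = a_i*p_{i-1} + p_{i-2}, q_i = a_i*q_{i-1} + q_{i-2} with p_{-2}=0, p_{-1}=1, q_{-2}=1, q_{-1}=0):
  i=0: a_0=10, p_0 = 10*1 + 0 = 10, q_0 = 10*0 + 1 = 1.
  i=1: a_1=2, p_1 = 2*10 + 1 = 21, q_1 = 2*1 + 0 = 2.
  i=2: a_2=1, p_2 = 1*21 + 10 = 31, q_2 = 1*2 + 1 = 3.
  i=3: a_3=9, p_3 = 9*31 + 21 = 300, q_3 = 9*3 + 2 = 29.
  i=4: a_4=1, p_4 = 1*300 + 31 = 331, q_4 = 1*29 + 3 = 32.
  i=5: a_5=2, p_5 = 2*331 + 300 = 962, q_5 = 2*32 + 29 = 93.
Check: 962^2 - 107*93^2 = 925444 - 925443 = 1, so (x, y) = (962, 93) solves the equation, and by the theorem it is the least positive solution.

(x, y) = (962, 93)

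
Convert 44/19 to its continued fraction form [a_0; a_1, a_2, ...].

[2; 3, 6]

Run the Euclidean algorithm on 44 and 19; the successive quotients are the partial quotients a_0, a_1, ... (each step inverts the fractional part left over by the previous one):
  44 = 2*19 + 6, so a_0 = 2.
  19 = 3*6 + 1, so a_1 = 3.
  6 = 6*1 + 0, so a_2 = 6.
The remainder reaches 0 after 3 divisions, so the expansion has 3 partial quotients, read off in order.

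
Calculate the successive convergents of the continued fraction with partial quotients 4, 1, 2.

Using the convergent recurrence p_i = a_i*p_{i-1} + p_{i-2}, q_i = a_i*q_{i-1} + q_{i-2} with p_{-2}=0, p_{-1}=1, q_{-2}=1, q_{-1}=0:
  i=0: a_0=4, p_0 = 4*1 + 0 = 4, q_0 = 4*0 + 1 = 1.
  i=1: a_1=1, p_1 = 1*4 + 1 = 5, q_1 = 1*1 + 0 = 1.
  i=2: a_2=2, p_2 = 2*5 + 4 = 14, q_2 = 2*1 + 1 = 3.

4/1, 5/1, 14/3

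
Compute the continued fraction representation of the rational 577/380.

[1; 1, 1, 13, 14]

Run the Euclidean algorithm on 577 and 380; the successive quotients are the partial quotients a_0, a_1, ... (each step inverts the fractional part left over by the previous one):
  577 = 1*380 + 197, so a_0 = 1.
  380 = 1*197 + 183, so a_1 = 1.
  197 = 1*183 + 14, so a_2 = 1.
  183 = 13*14 + 1, so a_3 = 13.
  14 = 14*1 + 0, so a_4 = 14.
The remainder reaches 0 after 5 divisions, so the expansion has 5 partial quotients, read off in order.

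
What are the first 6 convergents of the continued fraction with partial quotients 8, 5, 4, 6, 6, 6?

Using the convergent recurrence p_i = a_i*p_{i-1} + p_{i-2}, q_i = a_i*q_{i-1} + q_{i-2} with p_{-2}=0, p_{-1}=1, q_{-2}=1, q_{-1}=0:
  i=0: a_0=8, p_0 = 8*1 + 0 = 8, q_0 = 8*0 + 1 = 1.
  i=1: a_1=5, p_1 = 5*8 + 1 = 41, q_1 = 5*1 + 0 = 5.
  i=2: a_2=4, p_2 = 4*41 + 8 = 172, q_2 = 4*5 + 1 = 21.
  i=3: a_3=6, p_3 = 6*172 + 41 = 1073, q_3 = 6*21 + 5 = 131.
  i=4: a_4=6, p_4 = 6*1073 + 172 = 6610, q_4 = 6*131 + 21 = 807.
  i=5: a_5=6, p_5 = 6*6610 + 1073 = 40733, q_5 = 6*807 + 131 = 4973.

8/1, 41/5, 172/21, 1073/131, 6610/807, 40733/4973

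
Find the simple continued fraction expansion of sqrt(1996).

Write x_i = (sqrt(1996) + m_i)/d_i with (m_0, d_0) = (0, 1). a_0 = floor(sqrt(1996)) = 44, since 44^2 = 1936 <= 1996 < 2025 = 45^2.
Iterate m_{i+1} = d_i*a_i - m_i, d_{i+1} = (1996 - m_{i+1}^2)/d_i, a_{i+1} = floor((a_0 + m_{i+1})/d_{i+1}):
  m_1 = 1*44 - 0 = 44, d_1 = (1996 - 44^2)/1 = 60/1 = 60, a_1 = floor((44 + 44)/60) = 1.
  m_2 = 60*1 - 44 = 16, d_2 = (1996 - 16^2)/60 = 1740/60 = 29, a_2 = floor((44 + 16)/29) = 2.
  m_3 = 29*2 - 16 = 42, d_3 = (1996 - 42^2)/29 = 232/29 = 8, a_3 = floor((44 + 42)/8) = 10.
  m_4 = 8*10 - 42 = 38, d_4 = (1996 - 38^2)/8 = 552/8 = 69, a_4 = floor((44 + 38)/69) = 1.
  m_5 = 69*1 - 38 = 31, d_5 = (1996 - 31^2)/69 = 1035/69 = 15, a_5 = floor((44 + 31)/15) = 5.
  m_6 = 15*5 - 31 = 44, d_6 = (1996 - 44^2)/15 = 60/15 = 4, a_6 = floor((44 + 44)/4) = 22.
  m_7 = 4*22 - 44 = 44, d_7 = (1996 - 44^2)/4 = 60/4 = 15, a_7 = floor((44 + 44)/15) = 5.
  m_8 = 15*5 - 44 = 31, d_8 = (1996 - 31^2)/15 = 1035/15 = 69, a_8 = floor((44 + 31)/69) = 1.
  m_9 = 69*1 - 31 = 38, d_9 = (1996 - 38^2)/69 = 552/69 = 8, a_9 = floor((44 + 38)/8) = 10.
  m_10 = 8*10 - 38 = 42, d_10 = (1996 - 42^2)/8 = 232/8 = 29, a_10 = floor((44 + 42)/29) = 2.
  m_11 = 29*2 - 42 = 16, d_11 = (1996 - 16^2)/29 = 1740/29 = 60, a_11 = floor((44 + 16)/60) = 1.
  m_12 = 60*1 - 16 = 44, d_12 = (1996 - 44^2)/60 = 60/60 = 1, a_12 = floor((44 + 44)/1) = 88.
  m_13 = 1*88 - 44 = 44, d_13 = (1996 - 44^2)/1 = 60/1 = 60: (m_13, d_13) = (m_1, d_1) = (44, 60), so from here the quotients repeat a_1, ..., a_12; the period length is 12.
Hence the expansion of sqrt(1996) is a_0 = 44 followed by the repeating block 1, 2, 10, 1, 5, 22, 5, 1, 10, 2, 1, 88 (period 12).

[44; (1, 2, 10, 1, 5, 22, 5, 1, 10, 2, 1, 88)]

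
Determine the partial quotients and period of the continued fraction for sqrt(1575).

Write x_i = (sqrt(1575) + m_i)/d_i with (m_0, d_0) = (0, 1). a_0 = floor(sqrt(1575)) = 39, since 39^2 = 1521 <= 1575 < 1600 = 40^2.
Iterate m_{i+1} = d_i*a_i - m_i, d_{i+1} = (1575 - m_{i+1}^2)/d_i, a_{i+1} = floor((a_0 + m_{i+1})/d_{i+1}):
  m_1 = 1*39 - 0 = 39, d_1 = (1575 - 39^2)/1 = 54/1 = 54, a_1 = floor((39 + 39)/54) = 1.
  m_2 = 54*1 - 39 = 15, d_2 = (1575 - 15^2)/54 = 1350/54 = 25, a_2 = floor((39 + 15)/25) = 2.
  m_3 = 25*2 - 15 = 35, d_3 = (1575 - 35^2)/25 = 350/25 = 14, a_3 = floor((39 + 35)/14) = 5.
  m_4 = 14*5 - 35 = 35, d_4 = (1575 - 35^2)/14 = 350/14 = 25, a_4 = floor((39 + 35)/25) = 2.
  m_5 = 25*2 - 35 = 15, d_5 = (1575 - 15^2)/25 = 1350/25 = 54, a_5 = floor((39 + 15)/54) = 1.
  m_6 = 54*1 - 15 = 39, d_6 = (1575 - 39^2)/54 = 54/54 = 1, a_6 = floor((39 + 39)/1) = 78.
  m_7 = 1*78 - 39 = 39, d_7 = (1575 - 39^2)/1 = 54/1 = 54: (m_7, d_7) = (m_1, d_1) = (39, 54), so from here the quotients repeat a_1, ..., a_6; the period length is 6.
Hence the expansion of sqrt(1575) is a_0 = 39 followed by the repeating block 1, 2, 5, 2, 1, 78 (period 6).

[39; (1, 2, 5, 2, 1, 78)]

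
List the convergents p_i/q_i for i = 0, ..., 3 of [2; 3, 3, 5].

2/1, 7/3, 23/10, 122/53

Using the convergent recurrence p_i = a_i*p_{i-1} + p_{i-2}, q_i = a_i*q_{i-1} + q_{i-2} with p_{-2}=0, p_{-1}=1, q_{-2}=1, q_{-1}=0:
  i=0: a_0=2, p_0 = 2*1 + 0 = 2, q_0 = 2*0 + 1 = 1.
  i=1: a_1=3, p_1 = 3*2 + 1 = 7, q_1 = 3*1 + 0 = 3.
  i=2: a_2=3, p_2 = 3*7 + 2 = 23, q_2 = 3*3 + 1 = 10.
  i=3: a_3=5, p_3 = 5*23 + 7 = 122, q_3 = 5*10 + 3 = 53.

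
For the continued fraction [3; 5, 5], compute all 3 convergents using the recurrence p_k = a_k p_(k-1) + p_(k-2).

3/1, 16/5, 83/26

Using the convergent recurrence p_i = a_i*p_{i-1} + p_{i-2}, q_i = a_i*q_{i-1} + q_{i-2} with p_{-2}=0, p_{-1}=1, q_{-2}=1, q_{-1}=0:
  i=0: a_0=3, p_0 = 3*1 + 0 = 3, q_0 = 3*0 + 1 = 1.
  i=1: a_1=5, p_1 = 5*3 + 1 = 16, q_1 = 5*1 + 0 = 5.
  i=2: a_2=5, p_2 = 5*16 + 3 = 83, q_2 = 5*5 + 1 = 26.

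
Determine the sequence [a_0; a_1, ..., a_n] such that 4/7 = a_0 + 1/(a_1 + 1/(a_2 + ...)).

Run the Euclidean algorithm on 4 and 7; the successive quotients are the partial quotients a_0, a_1, ... (each step inverts the fractional part left over by the previous one):
  4 = 0*7 + 4, so a_0 = 0.
  7 = 1*4 + 3, so a_1 = 1.
  4 = 1*3 + 1, so a_2 = 1.
  3 = 3*1 + 0, so a_3 = 3.
The remainder reaches 0 after 4 divisions, so the expansion has 4 partial quotients, read off in order.

[0; 1, 1, 3]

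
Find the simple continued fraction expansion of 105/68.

[1; 1, 1, 5, 6]

Run the Euclidean algorithm on 105 and 68; the successive quotients are the partial quotients a_0, a_1, ... (each step inverts the fractional part left over by the previous one):
  105 = 1*68 + 37, so a_0 = 1.
  68 = 1*37 + 31, so a_1 = 1.
  37 = 1*31 + 6, so a_2 = 1.
  31 = 5*6 + 1, so a_3 = 5.
  6 = 6*1 + 0, so a_4 = 6.
The remainder reaches 0 after 5 divisions, so the expansion has 5 partial quotients, read off in order.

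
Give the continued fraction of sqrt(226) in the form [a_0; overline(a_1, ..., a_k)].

[15; overline(30)]

Write x_i = (sqrt(226) + m_i)/d_i with (m_0, d_0) = (0, 1). a_0 = floor(sqrt(226)) = 15, since 15^2 = 225 <= 226 < 256 = 16^2.
Iterate m_{i+1} = d_i*a_i - m_i, d_{i+1} = (226 - m_{i+1}^2)/d_i, a_{i+1} = floor((a_0 + m_{i+1})/d_{i+1}):
  m_1 = 1*15 - 0 = 15, d_1 = (226 - 15^2)/1 = 1/1 = 1, a_1 = floor((15 + 15)/1) = 30.
  m_2 = 1*30 - 15 = 15, d_2 = (226 - 15^2)/1 = 1/1 = 1: (m_2, d_2) = (m_1, d_1) = (15, 1), so from here the quotient a_1 repeats; the period length is 1.
Hence the expansion of sqrt(226) is a_0 = 15 followed by the repeating block 30 (period 1).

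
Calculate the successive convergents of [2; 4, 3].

Using the convergent recurrence p_i = a_i*p_{i-1} + p_{i-2}, q_i = a_i*q_{i-1} + q_{i-2} with p_{-2}=0, p_{-1}=1, q_{-2}=1, q_{-1}=0:
  i=0: a_0=2, p_0 = 2*1 + 0 = 2, q_0 = 2*0 + 1 = 1.
  i=1: a_1=4, p_1 = 4*2 + 1 = 9, q_1 = 4*1 + 0 = 4.
  i=2: a_2=3, p_2 = 3*9 + 2 = 29, q_2 = 3*4 + 1 = 13.

2/1, 9/4, 29/13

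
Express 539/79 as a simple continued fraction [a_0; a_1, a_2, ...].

Run the Euclidean algorithm on 539 and 79; the successive quotients are the partial quotients a_0, a_1, ... (each step inverts the fractional part left over by the previous one):
  539 = 6*79 + 65, so a_0 = 6.
  79 = 1*65 + 14, so a_1 = 1.
  65 = 4*14 + 9, so a_2 = 4.
  14 = 1*9 + 5, so a_3 = 1.
  9 = 1*5 + 4, so a_4 = 1.
  5 = 1*4 + 1, so a_5 = 1.
  4 = 4*1 + 0, so a_6 = 4.
The remainder reaches 0 after 7 divisions, so the expansion has 7 partial quotients, read off in order.

[6; 1, 4, 1, 1, 1, 4]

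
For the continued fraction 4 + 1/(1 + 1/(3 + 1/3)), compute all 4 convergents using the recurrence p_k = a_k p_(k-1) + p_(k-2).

Using the convergent recurrence p_i = a_i*p_{i-1} + p_{i-2}, q_i = a_i*q_{i-1} + q_{i-2} with p_{-2}=0, p_{-1}=1, q_{-2}=1, q_{-1}=0:
  i=0: a_0=4, p_0 = 4*1 + 0 = 4, q_0 = 4*0 + 1 = 1.
  i=1: a_1=1, p_1 = 1*4 + 1 = 5, q_1 = 1*1 + 0 = 1.
  i=2: a_2=3, p_2 = 3*5 + 4 = 19, q_2 = 3*1 + 1 = 4.
  i=3: a_3=3, p_3 = 3*19 + 5 = 62, q_3 = 3*4 + 1 = 13.

4/1, 5/1, 19/4, 62/13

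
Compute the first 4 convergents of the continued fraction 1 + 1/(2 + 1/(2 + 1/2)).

1/1, 3/2, 7/5, 17/12

Using the convergent recurrence p_i = a_i*p_{i-1} + p_{i-2}, q_i = a_i*q_{i-1} + q_{i-2} with p_{-2}=0, p_{-1}=1, q_{-2}=1, q_{-1}=0:
  i=0: a_0=1, p_0 = 1*1 + 0 = 1, q_0 = 1*0 + 1 = 1.
  i=1: a_1=2, p_1 = 2*1 + 1 = 3, q_1 = 2*1 + 0 = 2.
  i=2: a_2=2, p_2 = 2*3 + 1 = 7, q_2 = 2*2 + 1 = 5.
  i=3: a_3=2, p_3 = 2*7 + 3 = 17, q_3 = 2*5 + 2 = 12.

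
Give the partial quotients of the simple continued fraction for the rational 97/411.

Run the Euclidean algorithm on 97 and 411; the successive quotients are the partial quotients a_0, a_1, ... (each step inverts the fractional part left over by the previous one):
  97 = 0*411 + 97, so a_0 = 0.
  411 = 4*97 + 23, so a_1 = 4.
  97 = 4*23 + 5, so a_2 = 4.
  23 = 4*5 + 3, so a_3 = 4.
  5 = 1*3 + 2, so a_4 = 1.
  3 = 1*2 + 1, so a_5 = 1.
  2 = 2*1 + 0, so a_6 = 2.
The remainder reaches 0 after 7 divisions, so the expansion has 7 partial quotients, read off in order.

[0; 4, 4, 4, 1, 1, 2]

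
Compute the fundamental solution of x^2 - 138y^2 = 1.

First expand sqrt(138) as a continued fraction. With x_i = (sqrt(138) + m_i)/d_i and (m_0, d_0) = (0, 1): a_0 = floor(sqrt(138)) = 11, since 11^2 = 121 <= 138 < 144 = 12^2.
Iterate m_{i+1} = d_i*a_i - m_i, d_{i+1} = (138 - m_{i+1}^2)/d_i, a_{i+1} = floor((a_0 + m_{i+1})/d_{i+1}):
  m_1 = 1*11 - 0 = 11, d_1 = (138 - 11^2)/1 = 17/1 = 17, a_1 = floor((11 + 11)/17) = 1.
  m_2 = 17*1 - 11 = 6, d_2 = (138 - 6^2)/17 = 102/17 = 6, a_2 = floor((11 + 6)/6) = 2.
  m_3 = 6*2 - 6 = 6, d_3 = (138 - 6^2)/6 = 102/6 = 17, a_3 = floor((11 + 6)/17) = 1.
  m_4 = 17*1 - 6 = 11, d_4 = (138 - 11^2)/17 = 17/17 = 1, a_4 = floor((11 + 11)/1) = 22.
  m_5 = 1*22 - 11 = 11, d_5 = (138 - 11^2)/1 = 17/1 = 17: (m_5, d_5) = (m_1, d_1) = (11, 17), so from here the quotients repeat a_1, ..., a_4; the period length is 4.
So sqrt(138) = [11; (1, 2, 1, 22)] with period length k = 4.
k is even, so the fundamental solution of x^2 - 138y^2 = 1 is (p_{k-1}, q_{k-1}) = (p_3, q_3); compute convergents through index 3.
Convergents (p_i = a_i*p_{i-1} + p_{i-2}, q_i = a_i*q_{i-1} + q_{i-2} with p_{-2}=0, p_{-1}=1, q_{-2}=1, q_{-1}=0):
  i=0: a_0=11, p_0 = 11*1 + 0 = 11, q_0 = 11*0 + 1 = 1.
  i=1: a_1=1, p_1 = 1*11 + 1 = 12, q_1 = 1*1 + 0 = 1.
  i=2: a_2=2, p_2 = 2*12 + 11 = 35, q_2 = 2*1 + 1 = 3.
  i=3: a_3=1, p_3 = 1*35 + 12 = 47, q_3 = 1*3 + 1 = 4.
Check: 47^2 - 138*4^2 = 2209 - 2208 = 1, so (x, y) = (47, 4) solves the equation, and by the theorem it is the least positive solution.

(x, y) = (47, 4)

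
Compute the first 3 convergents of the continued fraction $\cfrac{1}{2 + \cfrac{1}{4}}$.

0/1, 1/2, 4/9

Using the convergent recurrence p_i = a_i*p_{i-1} + p_{i-2}, q_i = a_i*q_{i-1} + q_{i-2} with p_{-2}=0, p_{-1}=1, q_{-2}=1, q_{-1}=0:
  i=0: a_0=0, p_0 = 0*1 + 0 = 0, q_0 = 0*0 + 1 = 1.
  i=1: a_1=2, p_1 = 2*0 + 1 = 1, q_1 = 2*1 + 0 = 2.
  i=2: a_2=4, p_2 = 4*1 + 0 = 4, q_2 = 4*2 + 1 = 9.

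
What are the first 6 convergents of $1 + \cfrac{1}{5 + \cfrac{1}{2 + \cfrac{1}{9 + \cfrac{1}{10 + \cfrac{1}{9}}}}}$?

Using the convergent recurrence p_i = a_i*p_{i-1} + p_{i-2}, q_i = a_i*q_{i-1} + q_{i-2} with p_{-2}=0, p_{-1}=1, q_{-2}=1, q_{-1}=0:
  i=0: a_0=1, p_0 = 1*1 + 0 = 1, q_0 = 1*0 + 1 = 1.
  i=1: a_1=5, p_1 = 5*1 + 1 = 6, q_1 = 5*1 + 0 = 5.
  i=2: a_2=2, p_2 = 2*6 + 1 = 13, q_2 = 2*5 + 1 = 11.
  i=3: a_3=9, p_3 = 9*13 + 6 = 123, q_3 = 9*11 + 5 = 104.
  i=4: a_4=10, p_4 = 10*123 + 13 = 1243, q_4 = 10*104 + 11 = 1051.
  i=5: a_5=9, p_5 = 9*1243 + 123 = 11310, q_5 = 9*1051 + 104 = 9563.

1/1, 6/5, 13/11, 123/104, 1243/1051, 11310/9563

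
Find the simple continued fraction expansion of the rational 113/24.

[4; 1, 2, 2, 3]

Run the Euclidean algorithm on 113 and 24; the successive quotients are the partial quotients a_0, a_1, ... (each step inverts the fractional part left over by the previous one):
  113 = 4*24 + 17, so a_0 = 4.
  24 = 1*17 + 7, so a_1 = 1.
  17 = 2*7 + 3, so a_2 = 2.
  7 = 2*3 + 1, so a_3 = 2.
  3 = 3*1 + 0, so a_4 = 3.
The remainder reaches 0 after 5 divisions, so the expansion has 5 partial quotients, read off in order.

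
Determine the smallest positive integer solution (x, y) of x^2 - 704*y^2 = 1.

(x, y) = (79201, 2985)

First expand sqrt(704) as a continued fraction. With x_i = (sqrt(704) + m_i)/d_i and (m_0, d_0) = (0, 1): a_0 = floor(sqrt(704)) = 26, since 26^2 = 676 <= 704 < 729 = 27^2.
Iterate m_{i+1} = d_i*a_i - m_i, d_{i+1} = (704 - m_{i+1}^2)/d_i, a_{i+1} = floor((a_0 + m_{i+1})/d_{i+1}):
  m_1 = 1*26 - 0 = 26, d_1 = (704 - 26^2)/1 = 28/1 = 28, a_1 = floor((26 + 26)/28) = 1.
  m_2 = 28*1 - 26 = 2, d_2 = (704 - 2^2)/28 = 700/28 = 25, a_2 = floor((26 + 2)/25) = 1.
  m_3 = 25*1 - 2 = 23, d_3 = (704 - 23^2)/25 = 175/25 = 7, a_3 = floor((26 + 23)/7) = 7.
  m_4 = 7*7 - 23 = 26, d_4 = (704 - 26^2)/7 = 28/7 = 4, a_4 = floor((26 + 26)/4) = 13.
  m_5 = 4*13 - 26 = 26, d_5 = (704 - 26^2)/4 = 28/4 = 7, a_5 = floor((26 + 26)/7) = 7.
  m_6 = 7*7 - 26 = 23, d_6 = (704 - 23^2)/7 = 175/7 = 25, a_6 = floor((26 + 23)/25) = 1.
  m_7 = 25*1 - 23 = 2, d_7 = (704 - 2^2)/25 = 700/25 = 28, a_7 = floor((26 + 2)/28) = 1.
  m_8 = 28*1 - 2 = 26, d_8 = (704 - 26^2)/28 = 28/28 = 1, a_8 = floor((26 + 26)/1) = 52.
  m_9 = 1*52 - 26 = 26, d_9 = (704 - 26^2)/1 = 28/1 = 28: (m_9, d_9) = (m_1, d_1) = (26, 28), so from here the quotients repeat a_1, ..., a_8; the period length is 8.
So sqrt(704) = [26; (1, 1, 7, 13, 7, 1, 1, 52)] with period length k = 8.
k is even, so the fundamental solution of x^2 - 704y^2 = 1 is (p_{k-1}, q_{k-1}) = (p_7, q_7); compute convergents through index 7.
Convergents (p_i = a_i*p_{i-1} + p_{i-2}, q_i = a_i*q_{i-1} + q_{i-2} with p_{-2}=0, p_{-1}=1, q_{-2}=1, q_{-1}=0):
  i=0: a_0=26, p_0 = 26*1 + 0 = 26, q_0 = 26*0 + 1 = 1.
  i=1: a_1=1, p_1 = 1*26 + 1 = 27, q_1 = 1*1 + 0 = 1.
  i=2: a_2=1, p_2 = 1*27 + 26 = 53, q_2 = 1*1 + 1 = 2.
  i=3: a_3=7, p_3 = 7*53 + 27 = 398, q_3 = 7*2 + 1 = 15.
  i=4: a_4=13, p_4 = 13*398 + 53 = 5227, q_4 = 13*15 + 2 = 197.
  i=5: a_5=7, p_5 = 7*5227 + 398 = 36987, q_5 = 7*197 + 15 = 1394.
  i=6: a_6=1, p_6 = 1*36987 + 5227 = 42214, q_6 = 1*1394 + 197 = 1591.
  i=7: a_7=1, p_7 = 1*42214 + 36987 = 79201, q_7 = 1*1591 + 1394 = 2985.
Check: 79201^2 - 704*2985^2 = 6272798401 - 6272798400 = 1, so (x, y) = (79201, 2985) solves the equation, and by the theorem it is the least positive solution.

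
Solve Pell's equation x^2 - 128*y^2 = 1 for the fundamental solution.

First expand sqrt(128) as a continued fraction. With x_i = (sqrt(128) + m_i)/d_i and (m_0, d_0) = (0, 1): a_0 = floor(sqrt(128)) = 11, since 11^2 = 121 <= 128 < 144 = 12^2.
Iterate m_{i+1} = d_i*a_i - m_i, d_{i+1} = (128 - m_{i+1}^2)/d_i, a_{i+1} = floor((a_0 + m_{i+1})/d_{i+1}):
  m_1 = 1*11 - 0 = 11, d_1 = (128 - 11^2)/1 = 7/1 = 7, a_1 = floor((11 + 11)/7) = 3.
  m_2 = 7*3 - 11 = 10, d_2 = (128 - 10^2)/7 = 28/7 = 4, a_2 = floor((11 + 10)/4) = 5.
  m_3 = 4*5 - 10 = 10, d_3 = (128 - 10^2)/4 = 28/4 = 7, a_3 = floor((11 + 10)/7) = 3.
  m_4 = 7*3 - 10 = 11, d_4 = (128 - 11^2)/7 = 7/7 = 1, a_4 = floor((11 + 11)/1) = 22.
  m_5 = 1*22 - 11 = 11, d_5 = (128 - 11^2)/1 = 7/1 = 7: (m_5, d_5) = (m_1, d_1) = (11, 7), so from here the quotients repeat a_1, ..., a_4; the period length is 4.
So sqrt(128) = [11; (3, 5, 3, 22)] with period length k = 4.
k is even, so the fundamental solution of x^2 - 128y^2 = 1 is (p_{k-1}, q_{k-1}) = (p_3, q_3); compute convergents through index 3.
Convergents (p_i = a_i*p_{i-1} + p_{i-2}, q_i = a_i*q_{i-1} + q_{i-2} with p_{-2}=0, p_{-1}=1, q_{-2}=1, q_{-1}=0):
  i=0: a_0=11, p_0 = 11*1 + 0 = 11, q_0 = 11*0 + 1 = 1.
  i=1: a_1=3, p_1 = 3*11 + 1 = 34, q_1 = 3*1 + 0 = 3.
  i=2: a_2=5, p_2 = 5*34 + 11 = 181, q_2 = 5*3 + 1 = 16.
  i=3: a_3=3, p_3 = 3*181 + 34 = 577, q_3 = 3*16 + 3 = 51.
Check: 577^2 - 128*51^2 = 332929 - 332928 = 1, so (x, y) = (577, 51) solves the equation, and by the theorem it is the least positive solution.

(x, y) = (577, 51)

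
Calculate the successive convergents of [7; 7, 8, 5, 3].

7/1, 50/7, 407/57, 2085/292, 6662/933

Using the convergent recurrence p_i = a_i*p_{i-1} + p_{i-2}, q_i = a_i*q_{i-1} + q_{i-2} with p_{-2}=0, p_{-1}=1, q_{-2}=1, q_{-1}=0:
  i=0: a_0=7, p_0 = 7*1 + 0 = 7, q_0 = 7*0 + 1 = 1.
  i=1: a_1=7, p_1 = 7*7 + 1 = 50, q_1 = 7*1 + 0 = 7.
  i=2: a_2=8, p_2 = 8*50 + 7 = 407, q_2 = 8*7 + 1 = 57.
  i=3: a_3=5, p_3 = 5*407 + 50 = 2085, q_3 = 5*57 + 7 = 292.
  i=4: a_4=3, p_4 = 3*2085 + 407 = 6662, q_4 = 3*292 + 57 = 933.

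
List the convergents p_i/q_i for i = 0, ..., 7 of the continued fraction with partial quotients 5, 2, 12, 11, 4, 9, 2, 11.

5/1, 11/2, 137/25, 1518/277, 6209/1133, 57399/10474, 121007/22081, 1388476/253365

Using the convergent recurrence p_i = a_i*p_{i-1} + p_{i-2}, q_i = a_i*q_{i-1} + q_{i-2} with p_{-2}=0, p_{-1}=1, q_{-2}=1, q_{-1}=0:
  i=0: a_0=5, p_0 = 5*1 + 0 = 5, q_0 = 5*0 + 1 = 1.
  i=1: a_1=2, p_1 = 2*5 + 1 = 11, q_1 = 2*1 + 0 = 2.
  i=2: a_2=12, p_2 = 12*11 + 5 = 137, q_2 = 12*2 + 1 = 25.
  i=3: a_3=11, p_3 = 11*137 + 11 = 1518, q_3 = 11*25 + 2 = 277.
  i=4: a_4=4, p_4 = 4*1518 + 137 = 6209, q_4 = 4*277 + 25 = 1133.
  i=5: a_5=9, p_5 = 9*6209 + 1518 = 57399, q_5 = 9*1133 + 277 = 10474.
  i=6: a_6=2, p_6 = 2*57399 + 6209 = 121007, q_6 = 2*10474 + 1133 = 22081.
  i=7: a_7=11, p_7 = 11*121007 + 57399 = 1388476, q_7 = 11*22081 + 10474 = 253365.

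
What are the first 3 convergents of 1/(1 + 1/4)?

0/1, 1/1, 4/5

Using the convergent recurrence p_i = a_i*p_{i-1} + p_{i-2}, q_i = a_i*q_{i-1} + q_{i-2} with p_{-2}=0, p_{-1}=1, q_{-2}=1, q_{-1}=0:
  i=0: a_0=0, p_0 = 0*1 + 0 = 0, q_0 = 0*0 + 1 = 1.
  i=1: a_1=1, p_1 = 1*0 + 1 = 1, q_1 = 1*1 + 0 = 1.
  i=2: a_2=4, p_2 = 4*1 + 0 = 4, q_2 = 4*1 + 1 = 5.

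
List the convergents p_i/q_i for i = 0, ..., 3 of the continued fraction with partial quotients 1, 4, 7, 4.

1/1, 5/4, 36/29, 149/120

Using the convergent recurrence p_i = a_i*p_{i-1} + p_{i-2}, q_i = a_i*q_{i-1} + q_{i-2} with p_{-2}=0, p_{-1}=1, q_{-2}=1, q_{-1}=0:
  i=0: a_0=1, p_0 = 1*1 + 0 = 1, q_0 = 1*0 + 1 = 1.
  i=1: a_1=4, p_1 = 4*1 + 1 = 5, q_1 = 4*1 + 0 = 4.
  i=2: a_2=7, p_2 = 7*5 + 1 = 36, q_2 = 7*4 + 1 = 29.
  i=3: a_3=4, p_3 = 4*36 + 5 = 149, q_3 = 4*29 + 4 = 120.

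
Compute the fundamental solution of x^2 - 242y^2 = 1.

(x, y) = (19601, 1260)

First expand sqrt(242) as a continued fraction. With x_i = (sqrt(242) + m_i)/d_i and (m_0, d_0) = (0, 1): a_0 = floor(sqrt(242)) = 15, since 15^2 = 225 <= 242 < 256 = 16^2.
Iterate m_{i+1} = d_i*a_i - m_i, d_{i+1} = (242 - m_{i+1}^2)/d_i, a_{i+1} = floor((a_0 + m_{i+1})/d_{i+1}):
  m_1 = 1*15 - 0 = 15, d_1 = (242 - 15^2)/1 = 17/1 = 17, a_1 = floor((15 + 15)/17) = 1.
  m_2 = 17*1 - 15 = 2, d_2 = (242 - 2^2)/17 = 238/17 = 14, a_2 = floor((15 + 2)/14) = 1.
  m_3 = 14*1 - 2 = 12, d_3 = (242 - 12^2)/14 = 98/14 = 7, a_3 = floor((15 + 12)/7) = 3.
  m_4 = 7*3 - 12 = 9, d_4 = (242 - 9^2)/7 = 161/7 = 23, a_4 = floor((15 + 9)/23) = 1.
  m_5 = 23*1 - 9 = 14, d_5 = (242 - 14^2)/23 = 46/23 = 2, a_5 = floor((15 + 14)/2) = 14.
  m_6 = 2*14 - 14 = 14, d_6 = (242 - 14^2)/2 = 46/2 = 23, a_6 = floor((15 + 14)/23) = 1.
  m_7 = 23*1 - 14 = 9, d_7 = (242 - 9^2)/23 = 161/23 = 7, a_7 = floor((15 + 9)/7) = 3.
  m_8 = 7*3 - 9 = 12, d_8 = (242 - 12^2)/7 = 98/7 = 14, a_8 = floor((15 + 12)/14) = 1.
  m_9 = 14*1 - 12 = 2, d_9 = (242 - 2^2)/14 = 238/14 = 17, a_9 = floor((15 + 2)/17) = 1.
  m_10 = 17*1 - 2 = 15, d_10 = (242 - 15^2)/17 = 17/17 = 1, a_10 = floor((15 + 15)/1) = 30.
  m_11 = 1*30 - 15 = 15, d_11 = (242 - 15^2)/1 = 17/1 = 17: (m_11, d_11) = (m_1, d_1) = (15, 17), so from here the quotients repeat a_1, ..., a_10; the period length is 10.
So sqrt(242) = [15; (1, 1, 3, 1, 14, 1, 3, 1, 1, 30)] with period length k = 10.
k is even, so the fundamental solution of x^2 - 242y^2 = 1 is (p_{k-1}, q_{k-1}) = (p_9, q_9); compute convergents through index 9.
Convergents (p_i = a_i*p_{i-1} + p_{i-2}, q_i = a_i*q_{i-1} + q_{i-2} with p_{-2}=0, p_{-1}=1, q_{-2}=1, q_{-1}=0):
  i=0: a_0=15, p_0 = 15*1 + 0 = 15, q_0 = 15*0 + 1 = 1.
  i=1: a_1=1, p_1 = 1*15 + 1 = 16, q_1 = 1*1 + 0 = 1.
  i=2: a_2=1, p_2 = 1*16 + 15 = 31, q_2 = 1*1 + 1 = 2.
  i=3: a_3=3, p_3 = 3*31 + 16 = 109, q_3 = 3*2 + 1 = 7.
  i=4: a_4=1, p_4 = 1*109 + 31 = 140, q_4 = 1*7 + 2 = 9.
  i=5: a_5=14, p_5 = 14*140 + 109 = 2069, q_5 = 14*9 + 7 = 133.
  i=6: a_6=1, p_6 = 1*2069 + 140 = 2209, q_6 = 1*133 + 9 = 142.
  i=7: a_7=3, p_7 = 3*2209 + 2069 = 8696, q_7 = 3*142 + 133 = 559.
  i=8: a_8=1, p_8 = 1*8696 + 2209 = 10905, q_8 = 1*559 + 142 = 701.
  i=9: a_9=1, p_9 = 1*10905 + 8696 = 19601, q_9 = 1*701 + 559 = 1260.
Check: 19601^2 - 242*1260^2 = 384199201 - 384199200 = 1, so (x, y) = (19601, 1260) solves the equation, and by the theorem it is the least positive solution.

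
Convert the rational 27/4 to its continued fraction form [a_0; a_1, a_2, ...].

[6; 1, 3]

Run the Euclidean algorithm on 27 and 4; the successive quotients are the partial quotients a_0, a_1, ... (each step inverts the fractional part left over by the previous one):
  27 = 6*4 + 3, so a_0 = 6.
  4 = 1*3 + 1, so a_1 = 1.
  3 = 3*1 + 0, so a_2 = 3.
The remainder reaches 0 after 3 divisions, so the expansion has 3 partial quotients, read off in order.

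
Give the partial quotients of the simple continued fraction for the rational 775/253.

[3; 15, 1, 4, 3]

Run the Euclidean algorithm on 775 and 253; the successive quotients are the partial quotients a_0, a_1, ... (each step inverts the fractional part left over by the previous one):
  775 = 3*253 + 16, so a_0 = 3.
  253 = 15*16 + 13, so a_1 = 15.
  16 = 1*13 + 3, so a_2 = 1.
  13 = 4*3 + 1, so a_3 = 4.
  3 = 3*1 + 0, so a_4 = 3.
The remainder reaches 0 after 5 divisions, so the expansion has 5 partial quotients, read off in order.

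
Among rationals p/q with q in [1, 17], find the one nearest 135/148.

Expand x = 135/148 as a continued fraction with the Euclidean algorithm:
  135 = 0*148 + 135, so a_0 = 0.
  148 = 1*135 + 13, so a_1 = 1.
  135 = 10*13 + 5, so a_2 = 10.
  13 = 2*5 + 3, so a_3 = 2.
  5 = 1*3 + 2, so a_4 = 1.
  3 = 1*2 + 1, so a_5 = 1.
  2 = 2*1 + 0, so a_6 = 2.
so x = [0; 1, 10, 2, 1, 1, 2].
Convergents (p_i = a_i*p_{i-1} + p_{i-2}, q_i = a_i*q_{i-1} + q_{i-2} with p_{-2}=0, p_{-1}=1, q_{-2}=1, q_{-1}=0), until the denominator exceeds 17:
  i=0: a_0=0, p_0 = 0*1 + 0 = 0, q_0 = 0*0 + 1 = 1.
  i=1: a_1=1, p_1 = 1*0 + 1 = 1, q_1 = 1*1 + 0 = 1.
  i=2: a_2=10, p_2 = 10*1 + 0 = 10, q_2 = 10*1 + 1 = 11.
  i=3: a_3=2, p_3 = 2*10 + 1 = 21, q_3 = 2*11 + 1 = 23.
q_3 = 23 > 17, so the last convergent with denominator <= 17 is p_2/q_2 = 10/11.
The closest fraction with denominator <= 17 is either p_2/q_2 or the intermediate fraction (k*p_2 + p_1)/(k*q_2 + q_1) with the largest k >= 1 whose denominator stays <= 17; these approach x as k grows, and every other convergent or intermediate fraction in range is farther away.
Largest k: floor((17 - q_1)/q_2) = floor((17 - 1)/11) = 1.
That gives (1*10 + 1)/(1*11 + 1) = 11/12.
Compare the errors: |x - 10/11| = |135*11 - 10*148|/(148*11) = 5/1628, and |x - 11/12| = |135*12 - 11*148|/(148*12) = 8/1776.
Cross-multiplying, 5*1776 = 8880 < 13024 = 8*1628, so 5/1628 is smaller: the convergent 10/11 is closer to x than 11/12.

10/11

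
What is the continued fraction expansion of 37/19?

Run the Euclidean algorithm on 37 and 19; the successive quotients are the partial quotients a_0, a_1, ... (each step inverts the fractional part left over by the previous one):
  37 = 1*19 + 18, so a_0 = 1.
  19 = 1*18 + 1, so a_1 = 1.
  18 = 18*1 + 0, so a_2 = 18.
The remainder reaches 0 after 3 divisions, so the expansion has 3 partial quotients, read off in order.

[1; 1, 18]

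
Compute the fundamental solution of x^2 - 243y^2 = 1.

(x, y) = (70226, 4505)

First expand sqrt(243) as a continued fraction. With x_i = (sqrt(243) + m_i)/d_i and (m_0, d_0) = (0, 1): a_0 = floor(sqrt(243)) = 15, since 15^2 = 225 <= 243 < 256 = 16^2.
Iterate m_{i+1} = d_i*a_i - m_i, d_{i+1} = (243 - m_{i+1}^2)/d_i, a_{i+1} = floor((a_0 + m_{i+1})/d_{i+1}):
  m_1 = 1*15 - 0 = 15, d_1 = (243 - 15^2)/1 = 18/1 = 18, a_1 = floor((15 + 15)/18) = 1.
  m_2 = 18*1 - 15 = 3, d_2 = (243 - 3^2)/18 = 234/18 = 13, a_2 = floor((15 + 3)/13) = 1.
  m_3 = 13*1 - 3 = 10, d_3 = (243 - 10^2)/13 = 143/13 = 11, a_3 = floor((15 + 10)/11) = 2.
  m_4 = 11*2 - 10 = 12, d_4 = (243 - 12^2)/11 = 99/11 = 9, a_4 = floor((15 + 12)/9) = 3.
  m_5 = 9*3 - 12 = 15, d_5 = (243 - 15^2)/9 = 18/9 = 2, a_5 = floor((15 + 15)/2) = 15.
  m_6 = 2*15 - 15 = 15, d_6 = (243 - 15^2)/2 = 18/2 = 9, a_6 = floor((15 + 15)/9) = 3.
  m_7 = 9*3 - 15 = 12, d_7 = (243 - 12^2)/9 = 99/9 = 11, a_7 = floor((15 + 12)/11) = 2.
  m_8 = 11*2 - 12 = 10, d_8 = (243 - 10^2)/11 = 143/11 = 13, a_8 = floor((15 + 10)/13) = 1.
  m_9 = 13*1 - 10 = 3, d_9 = (243 - 3^2)/13 = 234/13 = 18, a_9 = floor((15 + 3)/18) = 1.
  m_10 = 18*1 - 3 = 15, d_10 = (243 - 15^2)/18 = 18/18 = 1, a_10 = floor((15 + 15)/1) = 30.
  m_11 = 1*30 - 15 = 15, d_11 = (243 - 15^2)/1 = 18/1 = 18: (m_11, d_11) = (m_1, d_1) = (15, 18), so from here the quotients repeat a_1, ..., a_10; the period length is 10.
So sqrt(243) = [15; (1, 1, 2, 3, 15, 3, 2, 1, 1, 30)] with period length k = 10.
k is even, so the fundamental solution of x^2 - 243y^2 = 1 is (p_{k-1}, q_{k-1}) = (p_9, q_9); compute convergents through index 9.
Convergents (p_i = a_i*p_{i-1} + p_{i-2}, q_i = a_i*q_{i-1} + q_{i-2} with p_{-2}=0, p_{-1}=1, q_{-2}=1, q_{-1}=0):
  i=0: a_0=15, p_0 = 15*1 + 0 = 15, q_0 = 15*0 + 1 = 1.
  i=1: a_1=1, p_1 = 1*15 + 1 = 16, q_1 = 1*1 + 0 = 1.
  i=2: a_2=1, p_2 = 1*16 + 15 = 31, q_2 = 1*1 + 1 = 2.
  i=3: a_3=2, p_3 = 2*31 + 16 = 78, q_3 = 2*2 + 1 = 5.
  i=4: a_4=3, p_4 = 3*78 + 31 = 265, q_4 = 3*5 + 2 = 17.
  i=5: a_5=15, p_5 = 15*265 + 78 = 4053, q_5 = 15*17 + 5 = 260.
  i=6: a_6=3, p_6 = 3*4053 + 265 = 12424, q_6 = 3*260 + 17 = 797.
  i=7: a_7=2, p_7 = 2*12424 + 4053 = 28901, q_7 = 2*797 + 260 = 1854.
  i=8: a_8=1, p_8 = 1*28901 + 12424 = 41325, q_8 = 1*1854 + 797 = 2651.
  i=9: a_9=1, p_9 = 1*41325 + 28901 = 70226, q_9 = 1*2651 + 1854 = 4505.
Check: 70226^2 - 243*4505^2 = 4931691076 - 4931691075 = 1, so (x, y) = (70226, 4505) solves the equation, and by the theorem it is the least positive solution.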